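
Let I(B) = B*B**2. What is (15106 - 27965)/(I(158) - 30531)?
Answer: -12859/3913781 ≈ -0.0032856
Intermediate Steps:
I(B) = B**3
(15106 - 27965)/(I(158) - 30531) = (15106 - 27965)/(158**3 - 30531) = -12859/(3944312 - 30531) = -12859/3913781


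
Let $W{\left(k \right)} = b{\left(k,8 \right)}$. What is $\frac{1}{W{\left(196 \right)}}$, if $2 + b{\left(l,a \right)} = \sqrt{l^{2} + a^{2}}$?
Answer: $\frac{1}{19238} + \frac{\sqrt{2405}}{9619} \approx 0.0051503$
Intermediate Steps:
$b{\left(l,a \right)} = -2 + \sqrt{a^{2} + l^{2}}$ ($b{\left(l,a \right)} = -2 + \sqrt{l^{2} + a^{2}} = -2 + \sqrt{a^{2} + l^{2}}$)
$W{\left(k \right)} = -2 + \sqrt{64 + k^{2}}$ ($W{\left(k \right)} = -2 + \sqrt{8^{2} + k^{2}} = -2 + \sqrt{64 + k^{2}}$)
$\frac{1}{W{\left(196 \right)}} = \frac{1}{-2 + \sqrt{64 + 196^{2}}} = \frac{1}{-2 + \sqrt{64 + 38416}} = \frac{1}{-2 + \sqrt{38480}} = \frac{1}{-2 + 4 \sqrt{2405}}$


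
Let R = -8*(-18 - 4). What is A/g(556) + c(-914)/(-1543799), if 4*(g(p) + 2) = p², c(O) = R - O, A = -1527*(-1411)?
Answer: 195657673919/7018110254 ≈ 27.879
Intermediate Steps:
A = 2154597
R = 176 (R = -8*(-22) = 176)
c(O) = 176 - O
g(p) = -2 + p²/4
A/g(556) + c(-914)/(-1543799) = 2154597/(-2 + (¼)*556²) + (176 - 1*(-914))/(-1543799) = 2154597/(-2 + (¼)*309136) + (176 + 914)*(-1/1543799) = 2154597/(-2 + 77284) + 1090*(-1/1543799) = 2154597/77282 - 1090/1543799 = 2154597*(1/77282) - 1090/1543799 = 126741/4546 - 1090/1543799 = 195657673919/7018110254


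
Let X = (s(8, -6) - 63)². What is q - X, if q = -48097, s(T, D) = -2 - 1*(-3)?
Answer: -51941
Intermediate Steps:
s(T, D) = 1 (s(T, D) = -2 + 3 = 1)
X = 3844 (X = (1 - 63)² = (-62)² = 3844)
q - X = -48097 - 1*3844 = -48097 - 3844 = -51941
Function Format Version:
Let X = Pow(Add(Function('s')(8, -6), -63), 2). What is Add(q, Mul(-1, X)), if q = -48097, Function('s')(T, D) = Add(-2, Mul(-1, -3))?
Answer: -51941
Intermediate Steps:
Function('s')(T, D) = 1 (Function('s')(T, D) = Add(-2, 3) = 1)
X = 3844 (X = Pow(Add(1, -63), 2) = Pow(-62, 2) = 3844)
Add(q, Mul(-1, X)) = Add(-48097, Mul(-1, 3844)) = Add(-48097, -3844) = -51941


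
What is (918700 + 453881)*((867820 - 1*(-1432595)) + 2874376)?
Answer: 7102819805571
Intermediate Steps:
(918700 + 453881)*((867820 - 1*(-1432595)) + 2874376) = 1372581*((867820 + 1432595) + 2874376) = 1372581*(2300415 + 2874376) = 1372581*5174791 = 7102819805571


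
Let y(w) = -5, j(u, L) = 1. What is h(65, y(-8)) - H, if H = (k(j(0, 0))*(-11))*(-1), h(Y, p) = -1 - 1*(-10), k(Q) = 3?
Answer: -24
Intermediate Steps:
h(Y, p) = 9 (h(Y, p) = -1 + 10 = 9)
H = 33 (H = (3*(-11))*(-1) = -33*(-1) = 33)
h(65, y(-8)) - H = 9 - 1*33 = 9 - 33 = -24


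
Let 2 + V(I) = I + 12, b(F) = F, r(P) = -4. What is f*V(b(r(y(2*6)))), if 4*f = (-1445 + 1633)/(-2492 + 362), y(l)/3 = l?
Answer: -47/355 ≈ -0.13239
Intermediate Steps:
y(l) = 3*l
f = -47/2130 (f = ((-1445 + 1633)/(-2492 + 362))/4 = (188/(-2130))/4 = (188*(-1/2130))/4 = (¼)*(-94/1065) = -47/2130 ≈ -0.022066)
V(I) = 10 + I (V(I) = -2 + (I + 12) = -2 + (12 + I) = 10 + I)
f*V(b(r(y(2*6)))) = -47*(10 - 4)/2130 = -47/2130*6 = -47/355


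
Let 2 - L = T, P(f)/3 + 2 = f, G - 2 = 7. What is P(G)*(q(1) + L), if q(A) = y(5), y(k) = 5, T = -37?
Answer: 924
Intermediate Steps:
G = 9 (G = 2 + 7 = 9)
P(f) = -6 + 3*f
q(A) = 5
L = 39 (L = 2 - 1*(-37) = 2 + 37 = 39)
P(G)*(q(1) + L) = (-6 + 3*9)*(5 + 39) = (-6 + 27)*44 = 21*44 = 924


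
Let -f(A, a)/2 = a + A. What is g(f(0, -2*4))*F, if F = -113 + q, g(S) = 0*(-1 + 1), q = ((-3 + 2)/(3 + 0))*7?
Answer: 0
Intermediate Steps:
f(A, a) = -2*A - 2*a (f(A, a) = -2*(a + A) = -2*(A + a) = -2*A - 2*a)
q = -7/3 (q = -1/3*7 = -1*⅓*7 = -⅓*7 = -7/3 ≈ -2.3333)
g(S) = 0 (g(S) = 0*0 = 0)
F = -346/3 (F = -113 - 7/3 = -346/3 ≈ -115.33)
g(f(0, -2*4))*F = 0*(-346/3) = 0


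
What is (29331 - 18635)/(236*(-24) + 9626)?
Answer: 764/283 ≈ 2.6996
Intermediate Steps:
(29331 - 18635)/(236*(-24) + 9626) = 10696/(-5664 + 9626) = 10696/3962 = 10696*(1/3962) = 764/283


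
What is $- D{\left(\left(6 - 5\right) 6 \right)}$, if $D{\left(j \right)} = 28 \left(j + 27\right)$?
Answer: $-924$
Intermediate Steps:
$D{\left(j \right)} = 756 + 28 j$ ($D{\left(j \right)} = 28 \left(27 + j\right) = 756 + 28 j$)
$- D{\left(\left(6 - 5\right) 6 \right)} = - (756 + 28 \left(6 - 5\right) 6) = - (756 + 28 \cdot 1 \cdot 6) = - (756 + 28 \cdot 6) = - (756 + 168) = \left(-1\right) 924 = -924$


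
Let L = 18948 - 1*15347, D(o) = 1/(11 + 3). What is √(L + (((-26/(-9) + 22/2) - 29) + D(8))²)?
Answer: √60760501/126 ≈ 61.864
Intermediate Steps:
D(o) = 1/14
L = 3601 (L = 18948 - 15347 = 3601)
√(L + (((-26/(-9) + 22/2) - 29) + D(8))²) = √(3601 + (((-26/(-9) + 22/2) - 29) + 1/14)²) = √(3601 + (((-26*(-⅑) + 22*(½)) - 29) + 1/14)²) = √(3601 + (((26/9 + 11) - 29) + 1/14)²) = √(3601 + ((125/9 - 29) + 1/14)²) = √(3601 + (-136/9 + 1/14)²) = √(3601 + (-1895/126)²) = √(3601 + 3591025/15876) = √(60760501/15876) = √60760501/126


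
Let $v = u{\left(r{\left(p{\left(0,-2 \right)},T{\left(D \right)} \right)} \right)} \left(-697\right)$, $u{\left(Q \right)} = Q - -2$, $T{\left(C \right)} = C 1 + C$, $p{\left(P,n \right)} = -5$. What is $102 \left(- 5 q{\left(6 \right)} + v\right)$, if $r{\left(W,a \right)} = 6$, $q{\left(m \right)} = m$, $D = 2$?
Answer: $-571812$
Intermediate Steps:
$T{\left(C \right)} = 2 C$ ($T{\left(C \right)} = C + C = 2 C$)
$u{\left(Q \right)} = 2 + Q$ ($u{\left(Q \right)} = Q + 2 = 2 + Q$)
$v = -5576$ ($v = \left(2 + 6\right) \left(-697\right) = 8 \left(-697\right) = -5576$)
$102 \left(- 5 q{\left(6 \right)} + v\right) = 102 \left(\left(-5\right) 6 - 5576\right) = 102 \left(-30 - 5576\right) = 102 \left(-5606\right) = -571812$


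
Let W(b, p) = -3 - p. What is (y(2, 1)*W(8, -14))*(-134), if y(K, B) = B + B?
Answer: -2948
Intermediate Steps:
y(K, B) = 2*B
(y(2, 1)*W(8, -14))*(-134) = ((2*1)*(-3 - 1*(-14)))*(-134) = (2*(-3 + 14))*(-134) = (2*11)*(-134) = 22*(-134) = -2948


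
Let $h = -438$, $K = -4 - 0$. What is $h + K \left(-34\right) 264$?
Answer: $35466$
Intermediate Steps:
$K = -4$ ($K = -4 + 0 = -4$)
$h + K \left(-34\right) 264 = -438 + \left(-4\right) \left(-34\right) 264 = -438 + 136 \cdot 264 = -438 + 35904 = 35466$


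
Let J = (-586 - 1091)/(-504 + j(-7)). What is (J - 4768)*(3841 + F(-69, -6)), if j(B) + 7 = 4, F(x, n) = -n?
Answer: -238287027/13 ≈ -1.8330e+7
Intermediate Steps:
j(B) = -3 (j(B) = -7 + 4 = -3)
J = 43/13 (J = (-586 - 1091)/(-504 - 3) = -1677/(-507) = -1677*(-1/507) = 43/13 ≈ 3.3077)
(J - 4768)*(3841 + F(-69, -6)) = (43/13 - 4768)*(3841 - 1*(-6)) = -61941*(3841 + 6)/13 = -61941/13*3847 = -238287027/13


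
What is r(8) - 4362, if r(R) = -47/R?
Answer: -34943/8 ≈ -4367.9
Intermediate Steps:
r(8) - 4362 = -47/8 - 4362 = -34943/8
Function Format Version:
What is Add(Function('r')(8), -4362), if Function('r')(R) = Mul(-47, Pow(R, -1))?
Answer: Rational(-34943, 8) ≈ -4367.9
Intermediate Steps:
Add(Function('r')(8), -4362) = Add(Mul(-47, Pow(8, -1)), -4362) = Add(Mul(-47, Rational(1, 8)), -4362) = Add(Rational(-47, 8), -4362) = Rational(-34943, 8)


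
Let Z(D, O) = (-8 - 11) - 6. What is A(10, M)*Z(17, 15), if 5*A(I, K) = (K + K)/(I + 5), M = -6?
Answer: 4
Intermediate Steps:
Z(D, O) = -25 (Z(D, O) = -19 - 6 = -25)
A(I, K) = 2*K/(5*(5 + I)) (A(I, K) = ((K + K)/(I + 5))/5 = ((2*K)/(5 + I))/5 = (2*K/(5 + I))/5 = 2*K/(5*(5 + I)))
A(10, M)*Z(17, 15) = ((2/5)*(-6)/(5 + 10))*(-25) = ((2/5)*(-6)/15)*(-25) = ((2/5)*(-6)*(1/15))*(-25) = -4/25*(-25) = 4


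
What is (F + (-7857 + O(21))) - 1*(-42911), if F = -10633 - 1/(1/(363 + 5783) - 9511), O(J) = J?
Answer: 1428747461556/58454605 ≈ 24442.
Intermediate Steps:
F = -621547808819/58454605 (F = -10633 - 1/(1/6146 - 9511) = -10633 - 1/(-58454605/6146) = -10633 - 1*(-6146/58454605) = -10633 + 6146/58454605 = -621547808819/58454605 ≈ -10633.)
(F + (-7857 + O(21))) - 1*(-42911) = (-621547808819/58454605 + (-7857 + 21)) - 1*(-42911) = (-621547808819/58454605 - 7836) + 42911 = -1079598093599/58454605 + 42911 = 1428747461556/58454605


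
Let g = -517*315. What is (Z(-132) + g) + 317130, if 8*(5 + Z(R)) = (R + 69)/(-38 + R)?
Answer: 209807263/1360 ≈ 1.5427e+5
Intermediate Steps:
Z(R) = -5 + (69 + R)/(8*(-38 + R)) (Z(R) = -5 + ((R + 69)/(-38 + R))/8 = -5 + ((69 + R)/(-38 + R))/8 = -5 + (69 + R)/(8*(-38 + R)))
g = -162855
(Z(-132) + g) + 317130 = ((1589 - 39*(-132))/(8*(-38 - 132)) - 162855) + 317130 = ((⅛)*(1589 + 5148)/(-170) - 162855) + 317130 = ((⅛)*(-1/170)*6737 - 162855) + 317130 = (-6737/1360 - 162855) + 317130 = -221489537/1360 + 317130 = 209807263/1360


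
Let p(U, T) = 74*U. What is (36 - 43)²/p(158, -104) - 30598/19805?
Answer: -356781371/231560060 ≈ -1.5408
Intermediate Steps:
(36 - 43)²/p(158, -104) - 30598/19805 = (36 - 43)²/((74*158)) - 30598/19805 = (-7)²/11692 - 30598*1/19805 = 49*(1/11692) - 30598/19805 = 49/11692 - 30598/19805 = -356781371/231560060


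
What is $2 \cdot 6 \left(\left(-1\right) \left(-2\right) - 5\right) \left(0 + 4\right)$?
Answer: $-144$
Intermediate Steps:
$2 \cdot 6 \left(\left(-1\right) \left(-2\right) - 5\right) \left(0 + 4\right) = 12 \left(2 - 5\right) 4 = 12 \left(\left(-3\right) 4\right) = 12 \left(-12\right) = -144$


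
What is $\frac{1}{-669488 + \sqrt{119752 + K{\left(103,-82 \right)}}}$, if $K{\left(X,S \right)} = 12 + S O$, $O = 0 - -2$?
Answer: $- \frac{41843}{28013378909} - \frac{5 \sqrt{299}}{112053515636} \approx -1.4945 \cdot 10^{-6}$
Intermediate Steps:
$O = 2$ ($O = 0 + 2 = 2$)
$K{\left(X,S \right)} = 12 + 2 S$ ($K{\left(X,S \right)} = 12 + S 2 = 12 + 2 S$)
$\frac{1}{-669488 + \sqrt{119752 + K{\left(103,-82 \right)}}} = \frac{1}{-669488 + \sqrt{119752 + \left(12 + 2 \left(-82\right)\right)}} = \frac{1}{-669488 + \sqrt{119752 + \left(12 - 164\right)}} = \frac{1}{-669488 + \sqrt{119752 - 152}} = \frac{1}{-669488 + \sqrt{119600}} = \frac{1}{-669488 + 20 \sqrt{299}}$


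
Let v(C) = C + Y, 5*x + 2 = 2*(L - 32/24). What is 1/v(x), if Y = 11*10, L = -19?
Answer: 15/1522 ≈ 0.0098554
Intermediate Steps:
Y = 110
x = -128/15 (x = -2/5 + (2*(-19 - 32/24))/5 = -2/5 + (2*(-19 - 1*4/3))/5 = -2/5 + (2*(-19 - 4/3))/5 = -2/5 + (2*(-61/3))/5 = -2/5 + (1/5)*(-122/3) = -2/5 - 122/15 = -128/15 ≈ -8.5333)
v(C) = 110 + C (v(C) = C + 110 = 110 + C)
1/v(x) = 1/(110 - 128/15) = 1/(1522/15) = 15/1522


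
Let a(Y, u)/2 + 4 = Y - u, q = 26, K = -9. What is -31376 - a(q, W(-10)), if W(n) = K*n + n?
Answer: -31260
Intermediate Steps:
W(n) = -8*n (W(n) = -9*n + n = -8*n)
a(Y, u) = -8 - 2*u + 2*Y (a(Y, u) = -8 + 2*(Y - u) = -8 + (-2*u + 2*Y) = -8 - 2*u + 2*Y)
-31376 - a(q, W(-10)) = -31376 - (-8 - (-16)*(-10) + 2*26) = -31376 - (-8 - 2*80 + 52) = -31376 - (-8 - 160 + 52) = -31376 - 1*(-116) = -31376 + 116 = -31260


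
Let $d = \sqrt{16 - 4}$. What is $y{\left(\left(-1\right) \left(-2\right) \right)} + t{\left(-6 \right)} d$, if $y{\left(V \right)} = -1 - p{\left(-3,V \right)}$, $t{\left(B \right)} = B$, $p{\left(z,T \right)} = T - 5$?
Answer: $2 - 12 \sqrt{3} \approx -18.785$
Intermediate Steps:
$p{\left(z,T \right)} = -5 + T$ ($p{\left(z,T \right)} = T - 5 = -5 + T$)
$d = 2 \sqrt{3}$ ($d = \sqrt{12} = 2 \sqrt{3} \approx 3.4641$)
$y{\left(V \right)} = 4 - V$ ($y{\left(V \right)} = -1 - \left(-5 + V\right) = 4 - V$)
$y{\left(\left(-1\right) \left(-2\right) \right)} + t{\left(-6 \right)} d = \left(4 - \left(-1\right) \left(-2\right)\right) - 6 \cdot 2 \sqrt{3} = \left(4 - 2\right) - 12 \sqrt{3} = 2 - 12 \sqrt{3}$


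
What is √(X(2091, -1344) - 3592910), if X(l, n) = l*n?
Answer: I*√6403214 ≈ 2530.5*I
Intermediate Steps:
√(X(2091, -1344) - 3592910) = √(2091*(-1344) - 3592910) = √(-2810304 - 3592910) = √(-6403214) = I*√6403214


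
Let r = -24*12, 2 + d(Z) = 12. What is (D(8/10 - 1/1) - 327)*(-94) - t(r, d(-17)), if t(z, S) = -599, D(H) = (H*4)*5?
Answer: 31713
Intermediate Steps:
d(Z) = 10 (d(Z) = -2 + 12 = 10)
D(H) = 20*H (D(H) = (4*H)*5 = 20*H)
r = -288
(D(8/10 - 1/1) - 327)*(-94) - t(r, d(-17)) = (20*(8/10 - 1/1) - 327)*(-94) - 1*(-599) = (20*(8*(⅒) - 1*1) - 327)*(-94) + 599 = (20*(⅘ - 1) - 327)*(-94) + 599 = (20*(-⅕) - 327)*(-94) + 599 = (-4 - 327)*(-94) + 599 = -331*(-94) + 599 = 31114 + 599 = 31713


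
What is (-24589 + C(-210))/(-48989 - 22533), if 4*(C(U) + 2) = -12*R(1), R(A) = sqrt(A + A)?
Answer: 24591/71522 + 3*sqrt(2)/71522 ≈ 0.34388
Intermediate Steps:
R(A) = sqrt(2)*sqrt(A) (R(A) = sqrt(2*A) = sqrt(2)*sqrt(A))
C(U) = -2 - 3*sqrt(2) (C(U) = -2 + (-12*sqrt(2)*sqrt(1))/4 = -2 + (-12*sqrt(2))/4 = -2 - 3*sqrt(2))
(-24589 + C(-210))/(-48989 - 22533) = (-24589 + (-2 - 3*sqrt(2)))/(-48989 - 22533) = (-24591 - 3*sqrt(2))/(-71522) = (-24591 - 3*sqrt(2))*(-1/71522) = 24591/71522 + 3*sqrt(2)/71522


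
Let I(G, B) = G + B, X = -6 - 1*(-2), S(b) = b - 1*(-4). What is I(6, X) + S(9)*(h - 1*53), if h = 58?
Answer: 67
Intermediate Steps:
S(b) = 4 + b (S(b) = b + 4 = 4 + b)
X = -4 (X = -6 + 2 = -4)
I(G, B) = B + G
I(6, X) + S(9)*(h - 1*53) = (-4 + 6) + (4 + 9)*(58 - 1*53) = 2 + 13*(58 - 53) = 2 + 13*5 = 2 + 65 = 67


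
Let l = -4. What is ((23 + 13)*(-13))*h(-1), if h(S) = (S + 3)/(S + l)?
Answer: 936/5 ≈ 187.20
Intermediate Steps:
h(S) = (3 + S)/(-4 + S) (h(S) = (S + 3)/(S - 4) = (3 + S)/(-4 + S))
((23 + 13)*(-13))*h(-1) = ((23 + 13)*(-13))*((3 - 1)/(-4 - 1)) = (36*(-13))*(2/(-5)) = -(-468)*2/5 = -468*(-⅖) = 936/5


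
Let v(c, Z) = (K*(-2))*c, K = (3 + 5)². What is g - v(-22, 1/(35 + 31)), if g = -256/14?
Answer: -19840/7 ≈ -2834.3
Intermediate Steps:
K = 64 (K = 8² = 64)
v(c, Z) = -128*c (v(c, Z) = (64*(-2))*c = -128*c)
g = -128/7 (g = -256/14 = -32*4/7 = -128/7 ≈ -18.286)
g - v(-22, 1/(35 + 31)) = -128/7 - (-128)*(-22) = -128/7 - 1*2816 = -128/7 - 2816 = -19840/7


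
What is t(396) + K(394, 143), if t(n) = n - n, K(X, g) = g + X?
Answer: 537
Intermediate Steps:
K(X, g) = X + g
t(n) = 0
t(396) + K(394, 143) = 0 + (394 + 143) = 0 + 537 = 537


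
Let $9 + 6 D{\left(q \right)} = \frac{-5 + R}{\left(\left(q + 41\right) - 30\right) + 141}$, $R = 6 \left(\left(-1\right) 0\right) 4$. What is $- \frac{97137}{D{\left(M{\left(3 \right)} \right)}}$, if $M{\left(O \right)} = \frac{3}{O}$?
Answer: $\frac{44585883}{691} \approx 64524.0$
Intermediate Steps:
$R = 0$ ($R = 6 \cdot 0 \cdot 4 = 0 \cdot 4 = 0$)
$D{\left(q \right)} = - \frac{3}{2} - \frac{5}{6 \left(152 + q\right)}$ ($D{\left(q \right)} = - \frac{3}{2} + \frac{\left(-5 + 0\right) \frac{1}{\left(\left(q + 41\right) - 30\right) + 141}}{6} = - \frac{3}{2} + \frac{\left(-5\right) \frac{1}{\left(\left(41 + q\right) - 30\right) + 141}}{6} = - \frac{3}{2} + \frac{\left(-5\right) \frac{1}{\left(11 + q\right) + 141}}{6} = - \frac{3}{2} + \frac{\left(-5\right) \frac{1}{152 + q}}{6} = - \frac{3}{2} - \frac{5}{6 \left(152 + q\right)}$)
$- \frac{97137}{D{\left(M{\left(3 \right)} \right)}} = - \frac{97137}{\frac{1}{6} \frac{1}{152 + \frac{3}{3}} \left(-1373 - 9 \cdot \frac{3}{3}\right)} = - \frac{97137}{\frac{1}{6} \frac{1}{152 + 3 \cdot \frac{1}{3}} \left(-1373 - 9 \cdot 3 \cdot \frac{1}{3}\right)} = - \frac{97137}{\frac{1}{6} \frac{1}{152 + 1} \left(-1373 - 9\right)} = - \frac{97137}{\frac{1}{6} \cdot \frac{1}{153} \left(-1373 - 9\right)} = - \frac{97137}{\frac{1}{6} \cdot \frac{1}{153} \left(-1382\right)} = - \frac{97137}{- \frac{691}{459}} = \left(-97137\right) \left(- \frac{459}{691}\right) = \frac{44585883}{691}$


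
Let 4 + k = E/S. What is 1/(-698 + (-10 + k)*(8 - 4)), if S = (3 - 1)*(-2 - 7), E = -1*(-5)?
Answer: -9/6796 ≈ -0.0013243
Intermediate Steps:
E = 5
S = -18 (S = 2*(-9) = -18)
k = -77/18 (k = -4 + 5/(-18) = -4 + 5*(-1/18) = -4 - 5/18 = -77/18 ≈ -4.2778)
1/(-698 + (-10 + k)*(8 - 4)) = 1/(-698 + (-10 - 77/18)*(8 - 4)) = 1/(-698 - 257/18*4) = 1/(-698 - 514/9) = 1/(-6796/9) = -9/6796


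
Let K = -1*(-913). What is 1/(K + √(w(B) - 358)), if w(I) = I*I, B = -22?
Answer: 913/833443 - 3*√14/833443 ≈ 0.0010820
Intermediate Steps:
w(I) = I²
K = 913
1/(K + √(w(B) - 358)) = 1/(913 + √((-22)² - 358)) = 1/(913 + √(484 - 358)) = 1/(913 + √126) = 1/(913 + 3*√14)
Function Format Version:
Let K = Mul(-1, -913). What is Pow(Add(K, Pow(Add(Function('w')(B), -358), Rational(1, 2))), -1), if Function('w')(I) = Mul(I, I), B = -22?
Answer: Add(Rational(913, 833443), Mul(Rational(-3, 833443), Pow(14, Rational(1, 2)))) ≈ 0.0010820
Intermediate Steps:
Function('w')(I) = Pow(I, 2)
K = 913
Pow(Add(K, Pow(Add(Function('w')(B), -358), Rational(1, 2))), -1) = Pow(Add(913, Pow(Add(Pow(-22, 2), -358), Rational(1, 2))), -1) = Pow(Add(913, Pow(Add(484, -358), Rational(1, 2))), -1) = Pow(Add(913, Pow(126, Rational(1, 2))), -1) = Pow(Add(913, Mul(3, Pow(14, Rational(1, 2)))), -1)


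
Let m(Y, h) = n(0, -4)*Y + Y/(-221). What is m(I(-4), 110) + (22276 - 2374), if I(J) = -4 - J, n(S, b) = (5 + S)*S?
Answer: 19902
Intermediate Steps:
n(S, b) = S*(5 + S)
m(Y, h) = -Y/221 (m(Y, h) = (0*(5 + 0))*Y + Y/(-221) = (0*5)*Y + Y*(-1/221) = 0*Y - Y/221 = 0 - Y/221 = -Y/221)
m(I(-4), 110) + (22276 - 2374) = -(-4 - 1*(-4))/221 + (22276 - 2374) = -(-4 + 4)/221 + 19902 = -1/221*0 + 19902 = 0 + 19902 = 19902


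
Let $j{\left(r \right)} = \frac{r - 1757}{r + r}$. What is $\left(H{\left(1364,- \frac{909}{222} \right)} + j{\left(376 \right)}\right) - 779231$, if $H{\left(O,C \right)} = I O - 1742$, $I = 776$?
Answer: $\frac{208671851}{752} \approx 2.7749 \cdot 10^{5}$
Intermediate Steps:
$H{\left(O,C \right)} = -1742 + 776 O$ ($H{\left(O,C \right)} = 776 O - 1742 = -1742 + 776 O$)
$j{\left(r \right)} = \frac{-1757 + r}{2 r}$
$\left(H{\left(1364,- \frac{909}{222} \right)} + j{\left(376 \right)}\right) - 779231 = \left(\left(-1742 + 776 \cdot 1364\right) + \frac{-1757 + 376}{2 \cdot 376}\right) - 779231 = \left(\left(-1742 + 1058464\right) + \frac{1}{2} \cdot \frac{1}{376} \left(-1381\right)\right) - 779231 = \left(1056722 - \frac{1381}{752}\right) - 779231 = \frac{794653563}{752} - 779231 = \frac{208671851}{752}$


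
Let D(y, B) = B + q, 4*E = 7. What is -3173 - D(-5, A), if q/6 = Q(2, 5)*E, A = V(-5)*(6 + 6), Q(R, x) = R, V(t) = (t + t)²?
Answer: -4394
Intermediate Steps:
V(t) = 4*t² (V(t) = (2*t)² = 4*t²)
E = 7/4 (E = (¼)*7 = 7/4 ≈ 1.7500)
A = 1200 (A = (4*(-5)²)*(6 + 6) = (4*25)*12 = 100*12 = 1200)
q = 21 (q = 6*(2*(7/4)) = 6*(7/2) = 21)
D(y, B) = 21 + B (D(y, B) = B + 21 = 21 + B)
-3173 - D(-5, A) = -3173 - (21 + 1200) = -3173 - 1*1221 = -3173 - 1221 = -4394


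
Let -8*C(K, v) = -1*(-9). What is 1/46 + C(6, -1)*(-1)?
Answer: 211/184 ≈ 1.1467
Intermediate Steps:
C(K, v) = -9/8 (C(K, v) = -(-1)*(-9)/8 = -⅛*9 = -9/8)
1/46 + C(6, -1)*(-1) = 1/46 - 9/8*(-1) = 1/46 + 9/8 = 211/184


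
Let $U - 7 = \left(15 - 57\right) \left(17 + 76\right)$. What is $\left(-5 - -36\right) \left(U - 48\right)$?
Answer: $-122357$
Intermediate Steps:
$U = -3899$ ($U = 7 + \left(15 - 57\right) \left(17 + 76\right) = 7 - 3906 = -3899$)
$\left(-5 - -36\right) \left(U - 48\right) = \left(-5 - -36\right) \left(-3899 - 48\right) = \left(-5 + 36\right) \left(-3947\right) = 31 \left(-3947\right) = -122357$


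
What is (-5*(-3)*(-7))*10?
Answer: -1050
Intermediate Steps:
(-5*(-3)*(-7))*10 = (15*(-7))*10 = -105*10 = -1050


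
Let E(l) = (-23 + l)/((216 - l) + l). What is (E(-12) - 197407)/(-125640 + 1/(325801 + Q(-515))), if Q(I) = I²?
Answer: 257156299139/163667402388 ≈ 1.5712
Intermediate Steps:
E(l) = -23/216 + l/216 (E(l) = (-23 + l)/216 = (-23 + l)*(1/216) = -23/216 + l/216)
(E(-12) - 197407)/(-125640 + 1/(325801 + Q(-515))) = ((-23/216 + (1/216)*(-12)) - 197407)/(-125640 + 1/(325801 + (-515)²)) = ((-23/216 - 1/18) - 197407)/(-125640 + 1/(325801 + 265225)) = (-35/216 - 197407)/(-125640 + 1/591026) = -42639947/(216*(-125640 + 1/591026)) = -42639947/(216*(-74256506639/591026)) = -42639947/216*(-591026/74256506639) = 257156299139/163667402388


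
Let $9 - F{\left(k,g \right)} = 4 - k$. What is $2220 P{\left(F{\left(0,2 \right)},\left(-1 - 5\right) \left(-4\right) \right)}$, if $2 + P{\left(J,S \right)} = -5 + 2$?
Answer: $-11100$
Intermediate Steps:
$F{\left(k,g \right)} = 5 + k$ ($F{\left(k,g \right)} = 9 - \left(4 - k\right) = 9 + \left(-4 + k\right) = 5 + k$)
$P{\left(J,S \right)} = -5$ ($P{\left(J,S \right)} = -2 + \left(-5 + 2\right) = -2 - 3 = -5$)
$2220 P{\left(F{\left(0,2 \right)},\left(-1 - 5\right) \left(-4\right) \right)} = 2220 \left(-5\right) = -11100$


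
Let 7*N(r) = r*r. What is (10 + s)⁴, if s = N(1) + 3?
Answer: 71639296/2401 ≈ 29837.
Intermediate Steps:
N(r) = r²/7 (N(r) = (r*r)/7 = r²/7)
s = 22/7 (s = (⅐)*1² + 3 = (⅐)*1 + 3 = ⅐ + 3 = 22/7 ≈ 3.1429)
(10 + s)⁴ = (10 + 22/7)⁴ = (92/7)⁴ = 71639296/2401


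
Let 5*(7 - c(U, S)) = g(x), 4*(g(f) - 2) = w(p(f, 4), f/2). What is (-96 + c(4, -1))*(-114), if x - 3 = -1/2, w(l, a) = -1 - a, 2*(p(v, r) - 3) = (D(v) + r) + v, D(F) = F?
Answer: 407151/40 ≈ 10179.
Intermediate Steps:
p(v, r) = 3 + v + r/2 (p(v, r) = 3 + ((v + r) + v)/2 = 3 + ((r + v) + v)/2 = 3 + (r + 2*v)/2 = 3 + (v + r/2) = 3 + v + r/2)
x = 5/2 (x = 3 - 1/2 = 3 - 1*½ = 3 - ½ = 5/2 ≈ 2.5000)
g(f) = 7/4 - f/8 (g(f) = 2 + (-1 - f/2)/4 = 2 + (-¼ - f/8) = 7/4 - f/8)
c(U, S) = 537/80 (c(U, S) = 7 - (7/4 - ⅛*5/2)/5 = 7 - (7/4 - 5/16)/5 = 7 - ⅕*23/16 = 7 - 23/80 = 537/80)
(-96 + c(4, -1))*(-114) = (-96 + 537/80)*(-114) = -7143/80*(-114) = 407151/40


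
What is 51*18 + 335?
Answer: 1253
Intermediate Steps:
51*18 + 335 = 918 + 335 = 1253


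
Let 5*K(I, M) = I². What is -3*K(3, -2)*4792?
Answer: -129384/5 ≈ -25877.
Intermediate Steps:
K(I, M) = I²/5
-3*K(3, -2)*4792 = -3*3²/5*4792 = -3*9/5*4792 = -27/5*4792 = -129384/5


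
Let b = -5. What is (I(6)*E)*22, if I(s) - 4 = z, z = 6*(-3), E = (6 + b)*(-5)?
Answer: 1540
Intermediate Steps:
E = -5 (E = (6 - 5)*(-5) = 1*(-5) = -5)
z = -18
I(s) = -14 (I(s) = 4 - 18 = -14)
(I(6)*E)*22 = -14*(-5)*22 = 70*22 = 1540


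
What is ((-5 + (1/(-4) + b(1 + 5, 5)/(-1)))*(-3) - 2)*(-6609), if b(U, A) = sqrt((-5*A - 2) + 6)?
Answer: -363495/4 - 19827*I*sqrt(21) ≈ -90874.0 - 90859.0*I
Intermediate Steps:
b(U, A) = sqrt(4 - 5*A) (b(U, A) = sqrt((-2 - 5*A) + 6) = sqrt(4 - 5*A))
((-5 + (1/(-4) + b(1 + 5, 5)/(-1)))*(-3) - 2)*(-6609) = ((-5 + (1/(-4) + sqrt(4 - 5*5)/(-1)))*(-3) - 2)*(-6609) = ((-5 + (1*(-1/4) + sqrt(4 - 25)*(-1)))*(-3) - 2)*(-6609) = ((-5 + (-1/4 + sqrt(-21)*(-1)))*(-3) - 2)*(-6609) = ((-5 + (-1/4 + (I*sqrt(21))*(-1)))*(-3) - 2)*(-6609) = ((-5 + (-1/4 - I*sqrt(21)))*(-3) - 2)*(-6609) = ((-21/4 - I*sqrt(21))*(-3) - 2)*(-6609) = ((63/4 + 3*I*sqrt(21)) - 2)*(-6609) = (55/4 + 3*I*sqrt(21))*(-6609) = -363495/4 - 19827*I*sqrt(21)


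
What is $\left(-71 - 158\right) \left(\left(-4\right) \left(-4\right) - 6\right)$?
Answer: $-2290$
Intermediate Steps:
$\left(-71 - 158\right) \left(\left(-4\right) \left(-4\right) - 6\right) = - 229 \left(16 - 6\right) = \left(-229\right) 10 = -2290$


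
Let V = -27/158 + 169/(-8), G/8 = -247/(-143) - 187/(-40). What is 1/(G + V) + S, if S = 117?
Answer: 121726343/1040099 ≈ 117.03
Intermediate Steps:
G = 2817/55 (G = 8*(-247/(-143) - 187/(-40)) = 8*(-247*(-1/143) - 187*(-1/40)) = 8*(19/11 + 187/40) = 8*(2817/440) = 2817/55 ≈ 51.218)
V = -13459/632 (V = -27*1/158 + 169*(-⅛) = -27/158 - 169/8 = -13459/632 ≈ -21.296)
1/(G + V) + S = 1/(2817/55 - 13459/632) + 117 = 1/(1040099/34760) + 117 = 34760/1040099 + 117 = 121726343/1040099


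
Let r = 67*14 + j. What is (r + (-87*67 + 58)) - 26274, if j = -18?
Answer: -31125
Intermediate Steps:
r = 920 (r = 67*14 - 18 = 938 - 18 = 920)
(r + (-87*67 + 58)) - 26274 = (920 + (-87*67 + 58)) - 26274 = (920 + (-5829 + 58)) - 26274 = (920 - 5771) - 26274 = -4851 - 26274 = -31125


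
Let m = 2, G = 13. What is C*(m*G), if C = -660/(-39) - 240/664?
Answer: 35740/83 ≈ 430.60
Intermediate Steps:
C = 17870/1079 (C = -660*(-1/39) - 240*1/664 = 220/13 - 30/83 = 17870/1079 ≈ 16.562)
C*(m*G) = 17870*(2*13)/1079 = (17870/1079)*26 = 35740/83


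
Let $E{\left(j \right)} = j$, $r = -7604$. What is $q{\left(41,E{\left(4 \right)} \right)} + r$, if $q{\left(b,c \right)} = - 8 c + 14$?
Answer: $-7622$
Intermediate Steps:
$q{\left(b,c \right)} = 14 - 8 c$
$q{\left(41,E{\left(4 \right)} \right)} + r = \left(14 - 32\right) - 7604 = -18 - 7604 = -7622$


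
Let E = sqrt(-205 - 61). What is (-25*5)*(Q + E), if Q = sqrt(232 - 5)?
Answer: -125*sqrt(227) - 125*I*sqrt(266) ≈ -1883.3 - 2038.7*I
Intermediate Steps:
Q = sqrt(227) ≈ 15.067
E = I*sqrt(266) (E = sqrt(-266) = I*sqrt(266) ≈ 16.31*I)
(-25*5)*(Q + E) = (-25*5)*(sqrt(227) + I*sqrt(266)) = -125*(sqrt(227) + I*sqrt(266)) = -125*sqrt(227) - 125*I*sqrt(266)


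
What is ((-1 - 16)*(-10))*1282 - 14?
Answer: 217926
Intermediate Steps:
((-1 - 16)*(-10))*1282 - 14 = -17*(-10)*1282 - 14 = 170*1282 - 14 = 217940 - 14 = 217926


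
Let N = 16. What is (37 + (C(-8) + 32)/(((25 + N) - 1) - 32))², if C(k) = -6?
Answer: 25921/16 ≈ 1620.1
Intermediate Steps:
(37 + (C(-8) + 32)/(((25 + N) - 1) - 32))² = (37 + (-6 + 32)/(((25 + 16) - 1) - 32))² = (37 + 26/((41 - 1) - 32))² = (37 + 26/(40 - 32))² = (37 + 26/8)² = (37 + 26*(⅛))² = (37 + 13/4)² = (161/4)² = 25921/16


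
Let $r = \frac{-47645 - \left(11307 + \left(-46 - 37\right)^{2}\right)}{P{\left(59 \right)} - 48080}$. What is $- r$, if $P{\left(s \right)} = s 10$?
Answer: $- \frac{21947}{15830} \approx -1.3864$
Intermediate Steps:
$P{\left(s \right)} = 10 s$
$r = \frac{21947}{15830}$ ($r = \frac{-47645 - \left(11307 + \left(-46 - 37\right)^{2}\right)}{10 \cdot 59 - 48080} = \frac{-47645 - 18196}{590 - 48080} = \frac{-47645 - 18196}{-47490} = \left(-47645 - 18196\right) \left(- \frac{1}{47490}\right) = \left(-65841\right) \left(- \frac{1}{47490}\right) = \frac{21947}{15830} \approx 1.3864$)
$- r = \left(-1\right) \frac{21947}{15830} = - \frac{21947}{15830}$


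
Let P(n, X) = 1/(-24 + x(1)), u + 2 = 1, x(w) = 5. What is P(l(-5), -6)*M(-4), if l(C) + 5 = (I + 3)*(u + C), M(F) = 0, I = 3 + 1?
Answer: 0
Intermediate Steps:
I = 4
u = -1 (u = -2 + 1 = -1)
l(C) = -12 + 7*C (l(C) = -5 + (4 + 3)*(-1 + C) = -5 + 7*(-1 + C) = -5 + (-7 + 7*C) = -12 + 7*C)
P(n, X) = -1/19 (P(n, X) = 1/(-24 + 5) = 1/(-19) = -1/19)
P(l(-5), -6)*M(-4) = -1/19*0 = 0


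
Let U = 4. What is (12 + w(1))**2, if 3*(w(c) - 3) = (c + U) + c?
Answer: 289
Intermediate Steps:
w(c) = 13/3 + 2*c/3 (w(c) = 3 + ((c + 4) + c)/3 = 3 + ((4 + c) + c)/3 = 3 + (4 + 2*c)/3 = 3 + (4/3 + 2*c/3) = 13/3 + 2*c/3)
(12 + w(1))**2 = (12 + (13/3 + (2/3)*1))**2 = (12 + (13/3 + 2/3))**2 = (12 + 5)**2 = 17**2 = 289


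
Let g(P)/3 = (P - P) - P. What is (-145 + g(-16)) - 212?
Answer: -309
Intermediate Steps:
g(P) = -3*P (g(P) = 3*((P - P) - P) = 3*(0 - P) = 3*(-P) = -3*P)
(-145 + g(-16)) - 212 = (-145 - 3*(-16)) - 212 = (-145 + 48) - 212 = -97 - 212 = -309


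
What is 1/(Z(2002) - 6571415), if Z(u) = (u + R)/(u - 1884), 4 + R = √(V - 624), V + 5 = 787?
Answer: -45750073348/300641943600600313 - 59*√158/300641943600600313 ≈ -1.5217e-7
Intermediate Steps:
V = 782 (V = -5 + 787 = 782)
R = -4 + √158 (R = -4 + √(782 - 624) = -4 + √158 ≈ 8.5698)
Z(u) = (-4 + u + √158)/(-1884 + u) (Z(u) = (u + (-4 + √158))/(u - 1884) = (-4 + u + √158)/(-1884 + u))
1/(Z(2002) - 6571415) = 1/((-4 + 2002 + √158)/(-1884 + 2002) - 6571415) = 1/((1998 + √158)/118 - 6571415) = 1/((999/59 + √158/118) - 6571415) = 1/(-387712486/59 + √158/118)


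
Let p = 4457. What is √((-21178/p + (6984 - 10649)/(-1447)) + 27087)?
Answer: 6*√31292853086290243/6449279 ≈ 164.57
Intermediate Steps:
√((-21178/p + (6984 - 10649)/(-1447)) + 27087) = √((-21178/4457 + (6984 - 10649)/(-1447)) + 27087) = √((-21178*1/4457 - 3665*(-1/1447)) + 27087) = √((-21178/4457 + 3665/1447) + 27087) = √(-14309661/6449279 + 27087) = √(174677310612/6449279) = 6*√31292853086290243/6449279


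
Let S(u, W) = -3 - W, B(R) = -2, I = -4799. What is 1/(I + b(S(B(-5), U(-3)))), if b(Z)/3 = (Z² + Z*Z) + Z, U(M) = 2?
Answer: -1/4664 ≈ -0.00021441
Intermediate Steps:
b(Z) = 3*Z + 6*Z² (b(Z) = 3*((Z² + Z*Z) + Z) = 3*((Z² + Z²) + Z) = 3*(2*Z² + Z) = 3*(Z + 2*Z²) = 3*Z + 6*Z²)
1/(I + b(S(B(-5), U(-3)))) = 1/(-4799 + 3*(-3 - 1*2)*(1 + 2*(-3 - 1*2))) = 1/(-4799 + 3*(-3 - 2)*(1 + 2*(-3 - 2))) = 1/(-4799 + 3*(-5)*(1 + 2*(-5))) = 1/(-4799 + 3*(-5)*(1 - 10)) = 1/(-4799 + 3*(-5)*(-9)) = 1/(-4799 + 135) = 1/(-4664) = -1/4664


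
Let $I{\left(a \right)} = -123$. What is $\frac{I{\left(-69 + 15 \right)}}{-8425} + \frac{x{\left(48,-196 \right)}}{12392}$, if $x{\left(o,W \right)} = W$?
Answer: $- \frac{31771}{26100650} \approx -0.0012172$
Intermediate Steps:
$\frac{I{\left(-69 + 15 \right)}}{-8425} + \frac{x{\left(48,-196 \right)}}{12392} = - \frac{123}{-8425} - \frac{196}{12392} = \left(-123\right) \left(- \frac{1}{8425}\right) - \frac{49}{3098} = \frac{123}{8425} - \frac{49}{3098} = - \frac{31771}{26100650}$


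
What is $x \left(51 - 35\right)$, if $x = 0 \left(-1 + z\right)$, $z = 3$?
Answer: $0$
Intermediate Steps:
$x = 0$ ($x = 0 \left(-1 + 3\right) = 0 \cdot 2 = 0$)
$x \left(51 - 35\right) = 0 \left(51 - 35\right) = 0 \cdot 16 = 0$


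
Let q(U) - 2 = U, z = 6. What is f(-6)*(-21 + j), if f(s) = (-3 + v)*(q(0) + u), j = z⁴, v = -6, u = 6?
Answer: -91800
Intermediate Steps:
q(U) = 2 + U
j = 1296 (j = 6⁴ = 1296)
f(s) = -72 (f(s) = (-3 - 6)*((2 + 0) + 6) = -9*(2 + 6) = -9*8 = -72)
f(-6)*(-21 + j) = -72*(-21 + 1296) = -72*1275 = -91800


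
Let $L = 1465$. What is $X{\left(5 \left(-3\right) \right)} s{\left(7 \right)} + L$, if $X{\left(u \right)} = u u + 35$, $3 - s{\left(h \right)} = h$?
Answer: $425$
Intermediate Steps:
$s{\left(h \right)} = 3 - h$
$X{\left(u \right)} = 35 + u^{2}$ ($X{\left(u \right)} = u^{2} + 35 = 35 + u^{2}$)
$X{\left(5 \left(-3\right) \right)} s{\left(7 \right)} + L = \left(35 + \left(5 \left(-3\right)\right)^{2}\right) \left(3 - 7\right) + 1465 = \left(35 + \left(-15\right)^{2}\right) \left(3 - 7\right) + 1465 = \left(35 + 225\right) \left(-4\right) + 1465 = 260 \left(-4\right) + 1465 = -1040 + 1465 = 425$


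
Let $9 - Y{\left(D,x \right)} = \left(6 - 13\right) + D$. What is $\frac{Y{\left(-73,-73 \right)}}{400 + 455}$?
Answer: $\frac{89}{855} \approx 0.10409$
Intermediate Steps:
$Y{\left(D,x \right)} = 16 - D$ ($Y{\left(D,x \right)} = 9 - \left(\left(6 - 13\right) + D\right) = 9 - \left(-7 + D\right) = 16 - D$)
$\frac{Y{\left(-73,-73 \right)}}{400 + 455} = \frac{16 - -73}{400 + 455} = \frac{16 + 73}{855} = \frac{1}{855} \cdot 89 = \frac{89}{855}$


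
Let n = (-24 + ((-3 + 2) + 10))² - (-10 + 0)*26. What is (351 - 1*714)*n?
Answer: -176055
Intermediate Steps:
n = 485 (n = (-24 + (-1 + 10))² - (-10)*26 = (-24 + 9)² - 1*(-260) = (-15)² + 260 = 225 + 260 = 485)
(351 - 1*714)*n = (351 - 1*714)*485 = (351 - 714)*485 = -363*485 = -176055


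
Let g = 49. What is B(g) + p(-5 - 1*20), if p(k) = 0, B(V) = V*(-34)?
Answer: -1666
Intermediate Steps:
B(V) = -34*V
B(g) + p(-5 - 1*20) = -34*49 + 0 = -1666 + 0 = -1666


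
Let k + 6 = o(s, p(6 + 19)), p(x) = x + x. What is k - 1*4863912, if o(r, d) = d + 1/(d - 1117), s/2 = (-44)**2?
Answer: -5189747157/1067 ≈ -4.8639e+6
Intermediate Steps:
p(x) = 2*x
s = 3872 (s = 2*(-44)**2 = 2*1936 = 3872)
o(r, d) = d + 1/(-1117 + d)
k = 46947/1067 (k = -6 + (1 + (2*(6 + 19))**2 - 2234*(6 + 19))/(-1117 + 2*(6 + 19)) = -6 + (1 + (2*25)**2 - 2234*25)/(-1117 + 2*25) = -6 + (1 + 50**2 - 1117*50)/(-1117 + 50) = -6 + (1 + 2500 - 55850)/(-1067) = -6 - 1/1067*(-53349) = -6 + 53349/1067 = 46947/1067 ≈ 43.999)
k - 1*4863912 = 46947/1067 - 1*4863912 = 46947/1067 - 4863912 = -5189747157/1067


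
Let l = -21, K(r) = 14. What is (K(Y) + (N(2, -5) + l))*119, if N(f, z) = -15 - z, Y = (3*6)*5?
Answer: -2023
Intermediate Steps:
Y = 90 (Y = 18*5 = 90)
(K(Y) + (N(2, -5) + l))*119 = (14 + ((-15 - 1*(-5)) - 21))*119 = (14 + ((-15 + 5) - 21))*119 = (14 + (-10 - 21))*119 = (14 - 31)*119 = -17*119 = -2023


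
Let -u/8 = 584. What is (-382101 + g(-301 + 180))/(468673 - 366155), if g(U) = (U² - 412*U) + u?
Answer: -161140/51259 ≈ -3.1436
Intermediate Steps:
u = -4672 (u = -8*584 = -4672)
g(U) = -4672 + U² - 412*U (g(U) = (U² - 412*U) - 4672 = -4672 + U² - 412*U)
(-382101 + g(-301 + 180))/(468673 - 366155) = (-382101 + (-4672 + (-301 + 180)² - 412*(-301 + 180)))/(468673 - 366155) = (-382101 + (-4672 + (-121)² - 412*(-121)))/102518 = (-382101 + (-4672 + 14641 + 49852))*(1/102518) = (-382101 + 59821)*(1/102518) = -322280*1/102518 = -161140/51259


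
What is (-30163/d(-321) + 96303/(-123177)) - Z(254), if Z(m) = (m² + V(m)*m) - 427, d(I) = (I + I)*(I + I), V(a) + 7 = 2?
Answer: -1063103024383825/16923041676 ≈ -62820.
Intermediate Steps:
V(a) = -5 (V(a) = -7 + 2 = -5)
d(I) = 4*I² (d(I) = (2*I)*(2*I) = 4*I²)
Z(m) = -427 + m² - 5*m (Z(m) = (m² - 5*m) - 427 = -427 + m² - 5*m)
(-30163/d(-321) + 96303/(-123177)) - Z(254) = (-30163/(4*(-321)²) + 96303/(-123177)) - (-427 + 254² - 5*254) = (-30163/(4*103041) + 96303*(-1/123177)) - (-427 + 64516 - 1270) = (-30163/412164 - 32101/41059) - 1*62819 = (-30163*1/412164 - 32101/41059) - 62819 = (-30163/412164 - 32101/41059) - 62819 = -14469339181/16923041676 - 62819 = -1063103024383825/16923041676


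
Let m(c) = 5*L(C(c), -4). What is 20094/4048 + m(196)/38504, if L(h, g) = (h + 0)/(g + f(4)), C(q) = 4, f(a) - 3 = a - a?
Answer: 48351151/9741512 ≈ 4.9634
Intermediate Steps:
f(a) = 3 (f(a) = 3 + (a - a) = 3 + 0 = 3)
L(h, g) = h/(3 + g) (L(h, g) = (h + 0)/(g + 3) = h/(3 + g))
m(c) = -20 (m(c) = 5*(4/(3 - 4)) = 5*(4/(-1)) = 5*(4*(-1)) = 5*(-4) = -20)
20094/4048 + m(196)/38504 = 20094/4048 - 20/38504 = 20094*(1/4048) - 20*1/38504 = 10047/2024 - 5/9626 = 48351151/9741512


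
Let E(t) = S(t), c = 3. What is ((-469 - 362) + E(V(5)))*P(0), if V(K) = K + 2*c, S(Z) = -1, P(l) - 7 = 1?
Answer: -6656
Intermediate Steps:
P(l) = 8 (P(l) = 7 + 1 = 8)
V(K) = 6 + K (V(K) = K + 2*3 = K + 6 = 6 + K)
E(t) = -1
((-469 - 362) + E(V(5)))*P(0) = ((-469 - 362) - 1)*8 = (-831 - 1)*8 = -832*8 = -6656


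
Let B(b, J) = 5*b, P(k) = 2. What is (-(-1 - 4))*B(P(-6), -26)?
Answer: 50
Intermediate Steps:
(-(-1 - 4))*B(P(-6), -26) = (-(-1 - 4))*(5*2) = -1*(-5)*10 = 5*10 = 50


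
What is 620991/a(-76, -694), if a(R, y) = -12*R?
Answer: 206997/304 ≈ 680.91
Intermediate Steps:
620991/a(-76, -694) = 620991/((-12*(-76))) = 620991/912 = 620991*(1/912) = 206997/304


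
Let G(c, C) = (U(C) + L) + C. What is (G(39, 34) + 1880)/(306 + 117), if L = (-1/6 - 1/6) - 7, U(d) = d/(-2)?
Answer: 5669/1269 ≈ 4.4673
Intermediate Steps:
U(d) = -d/2 (U(d) = d*(-½) = -d/2)
L = -22/3 (L = (-1*⅙ - 1*⅙) - 7 = (-⅙ - ⅙) - 7 = -⅓ - 7 = -22/3 ≈ -7.3333)
G(c, C) = -22/3 + C/2 (G(c, C) = (-C/2 - 22/3) + C = (-22/3 - C/2) + C = -22/3 + C/2)
(G(39, 34) + 1880)/(306 + 117) = ((-22/3 + (½)*34) + 1880)/(306 + 117) = ((-22/3 + 17) + 1880)/423 = (29/3 + 1880)*(1/423) = (5669/3)*(1/423) = 5669/1269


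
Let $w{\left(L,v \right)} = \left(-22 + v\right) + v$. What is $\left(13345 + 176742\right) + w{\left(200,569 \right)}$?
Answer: $191203$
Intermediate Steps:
$w{\left(L,v \right)} = -22 + 2 v$
$\left(13345 + 176742\right) + w{\left(200,569 \right)} = \left(13345 + 176742\right) + \left(-22 + 2 \cdot 569\right) = 190087 + \left(-22 + 1138\right) = 190087 + 1116 = 191203$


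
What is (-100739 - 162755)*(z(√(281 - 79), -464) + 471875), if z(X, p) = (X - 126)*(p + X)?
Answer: -139794370254 + 155461460*√202 ≈ -1.3758e+11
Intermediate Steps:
z(X, p) = (-126 + X)*(X + p)
(-100739 - 162755)*(z(√(281 - 79), -464) + 471875) = (-100739 - 162755)*(((√(281 - 79))² - 126*√(281 - 79) - 126*(-464) + √(281 - 79)*(-464)) + 471875) = -263494*(((√202)² - 126*√202 + 58464 + √202*(-464)) + 471875) = -263494*((202 - 126*√202 + 58464 - 464*√202) + 471875) = -263494*((58666 - 590*√202) + 471875) = -263494*(530541 - 590*√202) = -139794370254 + 155461460*√202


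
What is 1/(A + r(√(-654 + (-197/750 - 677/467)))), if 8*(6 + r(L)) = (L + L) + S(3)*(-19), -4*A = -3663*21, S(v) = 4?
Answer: 107682261000/2069141795343499 - 20*I*√3217582118490/2069141795343499 ≈ 5.2042e-5 - 1.7338e-8*I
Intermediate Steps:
A = 76923/4 (A = -(-3663)*21/4 = -¼*(-76923) = 76923/4 ≈ 19231.)
r(L) = -31/2 + L/4 (r(L) = -6 + ((L + L) + 4*(-19))/8 = -6 + (2*L - 76)/8 = -6 + (-76 + 2*L)/8 = -6 + (-19/2 + L/4) = -31/2 + L/4)
1/(A + r(√(-654 + (-197/750 - 677/467)))) = 1/(76923/4 + (-31/2 + √(-654 + (-197/750 - 677/467))/4)) = 1/(76923/4 + (-31/2 + √(-654 - 599749/350250)/4)) = 1/(76923/4 + (-31/2 + √(-229663249/350250)/4)) = 1/(76923/4 + (-31/2 + (I*√3217582118490/70050)/4)) = 1/(76923/4 + (-31/2 + I*√3217582118490/280200)) = 1/(76861/4 + I*√3217582118490/280200)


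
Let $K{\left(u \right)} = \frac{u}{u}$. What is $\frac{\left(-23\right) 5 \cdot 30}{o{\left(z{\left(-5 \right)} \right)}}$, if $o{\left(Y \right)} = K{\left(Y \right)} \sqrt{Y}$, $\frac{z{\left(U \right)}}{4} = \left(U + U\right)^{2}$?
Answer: $- \frac{345}{2} \approx -172.5$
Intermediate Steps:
$K{\left(u \right)} = 1$
$z{\left(U \right)} = 16 U^{2}$ ($z{\left(U \right)} = 4 \left(U + U\right)^{2} = 4 \left(2 U\right)^{2} = 4 \cdot 4 U^{2} = 16 U^{2}$)
$o{\left(Y \right)} = \sqrt{Y}$ ($o{\left(Y \right)} = 1 \sqrt{Y} = \sqrt{Y}$)
$\frac{\left(-23\right) 5 \cdot 30}{o{\left(z{\left(-5 \right)} \right)}} = \frac{\left(-23\right) 5 \cdot 30}{\sqrt{16 \left(-5\right)^{2}}} = \frac{\left(-115\right) 30}{\sqrt{16 \cdot 25}} = - \frac{3450}{\sqrt{400}} = - \frac{3450}{20} = \left(-3450\right) \frac{1}{20} = - \frac{345}{2}$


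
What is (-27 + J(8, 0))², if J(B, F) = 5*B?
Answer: 169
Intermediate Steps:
(-27 + J(8, 0))² = (-27 + 5*8)² = (-27 + 40)² = 13² = 169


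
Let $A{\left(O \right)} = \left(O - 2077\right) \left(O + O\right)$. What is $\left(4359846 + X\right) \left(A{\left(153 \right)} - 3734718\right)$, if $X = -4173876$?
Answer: $-804034228140$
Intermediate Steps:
$A{\left(O \right)} = 2 O \left(-2077 + O\right)$ ($A{\left(O \right)} = \left(-2077 + O\right) 2 O = 2 O \left(-2077 + O\right)$)
$\left(4359846 + X\right) \left(A{\left(153 \right)} - 3734718\right) = \left(4359846 - 4173876\right) \left(2 \cdot 153 \left(-2077 + 153\right) - 3734718\right) = 185970 \left(2 \cdot 153 \left(-1924\right) - 3734718\right) = 185970 \left(-588744 - 3734718\right) = 185970 \left(-4323462\right) = -804034228140$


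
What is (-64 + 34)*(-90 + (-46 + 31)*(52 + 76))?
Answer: 60300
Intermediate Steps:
(-64 + 34)*(-90 + (-46 + 31)*(52 + 76)) = -30*(-90 - 15*128) = -30*(-90 - 1920) = -30*(-2010) = 60300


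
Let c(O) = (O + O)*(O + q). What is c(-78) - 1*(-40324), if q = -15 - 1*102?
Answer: 70744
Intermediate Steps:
q = -117 (q = -15 - 102 = -117)
c(O) = 2*O*(-117 + O) (c(O) = (O + O)*(O - 117) = (2*O)*(-117 + O) = 2*O*(-117 + O))
c(-78) - 1*(-40324) = 2*(-78)*(-117 - 78) - 1*(-40324) = 2*(-78)*(-195) + 40324 = 30420 + 40324 = 70744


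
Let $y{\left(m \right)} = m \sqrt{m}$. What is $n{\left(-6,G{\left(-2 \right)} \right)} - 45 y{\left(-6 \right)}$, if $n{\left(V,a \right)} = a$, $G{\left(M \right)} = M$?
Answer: $-2 + 270 i \sqrt{6} \approx -2.0 + 661.36 i$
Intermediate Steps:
$y{\left(m \right)} = m^{\frac{3}{2}}$
$n{\left(-6,G{\left(-2 \right)} \right)} - 45 y{\left(-6 \right)} = -2 - 45 \left(-6\right)^{\frac{3}{2}} = -2 - 45 \left(- 6 i \sqrt{6}\right) = -2 + 270 i \sqrt{6}$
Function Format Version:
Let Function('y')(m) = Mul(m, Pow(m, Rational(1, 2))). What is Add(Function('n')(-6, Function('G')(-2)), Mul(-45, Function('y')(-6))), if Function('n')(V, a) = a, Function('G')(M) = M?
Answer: Add(-2, Mul(270, I, Pow(6, Rational(1, 2)))) ≈ Add(-2.0000, Mul(661.36, I))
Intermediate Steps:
Function('y')(m) = Pow(m, Rational(3, 2))
Add(Function('n')(-6, Function('G')(-2)), Mul(-45, Function('y')(-6))) = Add(-2, Mul(-45, Pow(-6, Rational(3, 2)))) = Add(-2, Mul(-45, Mul(-6, I, Pow(6, Rational(1, 2))))) = Add(-2, Mul(270, I, Pow(6, Rational(1, 2))))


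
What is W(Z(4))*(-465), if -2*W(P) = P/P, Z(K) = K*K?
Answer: 465/2 ≈ 232.50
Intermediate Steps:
Z(K) = K²
W(P) = -½ (W(P) = -P/(2*P) = -½*1 = -½)
W(Z(4))*(-465) = -½*(-465) = 465/2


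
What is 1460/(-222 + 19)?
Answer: -1460/203 ≈ -7.1921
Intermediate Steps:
1460/(-222 + 19) = 1460/(-203) = -1/203*1460 = -1460/203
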